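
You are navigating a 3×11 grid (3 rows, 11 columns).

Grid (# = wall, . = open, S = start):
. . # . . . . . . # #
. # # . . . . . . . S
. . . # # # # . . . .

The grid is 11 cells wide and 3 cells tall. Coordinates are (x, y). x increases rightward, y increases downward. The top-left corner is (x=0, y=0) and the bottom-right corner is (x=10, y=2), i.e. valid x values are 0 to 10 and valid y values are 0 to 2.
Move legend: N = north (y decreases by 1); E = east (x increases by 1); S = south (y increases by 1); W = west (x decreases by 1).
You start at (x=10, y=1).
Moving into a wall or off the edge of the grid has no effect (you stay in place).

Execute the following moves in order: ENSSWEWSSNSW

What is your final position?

Start: (x=10, y=1)
  E (east): blocked, stay at (x=10, y=1)
  N (north): blocked, stay at (x=10, y=1)
  S (south): (x=10, y=1) -> (x=10, y=2)
  S (south): blocked, stay at (x=10, y=2)
  W (west): (x=10, y=2) -> (x=9, y=2)
  E (east): (x=9, y=2) -> (x=10, y=2)
  W (west): (x=10, y=2) -> (x=9, y=2)
  S (south): blocked, stay at (x=9, y=2)
  S (south): blocked, stay at (x=9, y=2)
  N (north): (x=9, y=2) -> (x=9, y=1)
  S (south): (x=9, y=1) -> (x=9, y=2)
  W (west): (x=9, y=2) -> (x=8, y=2)
Final: (x=8, y=2)

Answer: Final position: (x=8, y=2)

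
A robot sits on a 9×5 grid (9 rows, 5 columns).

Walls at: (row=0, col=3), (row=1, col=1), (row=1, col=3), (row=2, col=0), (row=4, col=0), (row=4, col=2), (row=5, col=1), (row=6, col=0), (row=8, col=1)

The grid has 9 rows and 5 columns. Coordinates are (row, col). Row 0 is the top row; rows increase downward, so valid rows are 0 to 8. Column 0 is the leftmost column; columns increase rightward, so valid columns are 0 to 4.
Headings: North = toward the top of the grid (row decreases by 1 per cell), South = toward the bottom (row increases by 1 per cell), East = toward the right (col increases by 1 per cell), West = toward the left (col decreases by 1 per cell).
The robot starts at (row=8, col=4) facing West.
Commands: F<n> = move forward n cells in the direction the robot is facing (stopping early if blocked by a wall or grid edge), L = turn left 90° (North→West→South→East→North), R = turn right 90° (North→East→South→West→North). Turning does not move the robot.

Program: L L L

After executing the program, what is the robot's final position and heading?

Start: (row=8, col=4), facing West
  L: turn left, now facing South
  L: turn left, now facing East
  L: turn left, now facing North
Final: (row=8, col=4), facing North

Answer: Final position: (row=8, col=4), facing North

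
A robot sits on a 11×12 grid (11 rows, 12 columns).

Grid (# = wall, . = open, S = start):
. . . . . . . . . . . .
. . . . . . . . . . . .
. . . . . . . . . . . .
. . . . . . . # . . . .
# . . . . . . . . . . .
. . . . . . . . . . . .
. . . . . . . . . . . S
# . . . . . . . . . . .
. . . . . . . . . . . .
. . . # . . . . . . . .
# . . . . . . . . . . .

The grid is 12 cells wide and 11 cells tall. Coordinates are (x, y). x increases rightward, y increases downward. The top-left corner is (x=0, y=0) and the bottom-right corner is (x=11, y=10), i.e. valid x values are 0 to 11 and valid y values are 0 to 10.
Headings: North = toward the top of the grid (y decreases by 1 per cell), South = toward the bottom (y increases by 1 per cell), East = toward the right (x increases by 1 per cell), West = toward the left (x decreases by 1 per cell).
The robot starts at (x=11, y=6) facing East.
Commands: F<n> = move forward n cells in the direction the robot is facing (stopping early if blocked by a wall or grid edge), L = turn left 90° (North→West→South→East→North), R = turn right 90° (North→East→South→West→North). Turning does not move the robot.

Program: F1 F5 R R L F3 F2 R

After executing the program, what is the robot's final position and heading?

Answer: Final position: (x=11, y=10), facing West

Derivation:
Start: (x=11, y=6), facing East
  F1: move forward 0/1 (blocked), now at (x=11, y=6)
  F5: move forward 0/5 (blocked), now at (x=11, y=6)
  R: turn right, now facing South
  R: turn right, now facing West
  L: turn left, now facing South
  F3: move forward 3, now at (x=11, y=9)
  F2: move forward 1/2 (blocked), now at (x=11, y=10)
  R: turn right, now facing West
Final: (x=11, y=10), facing West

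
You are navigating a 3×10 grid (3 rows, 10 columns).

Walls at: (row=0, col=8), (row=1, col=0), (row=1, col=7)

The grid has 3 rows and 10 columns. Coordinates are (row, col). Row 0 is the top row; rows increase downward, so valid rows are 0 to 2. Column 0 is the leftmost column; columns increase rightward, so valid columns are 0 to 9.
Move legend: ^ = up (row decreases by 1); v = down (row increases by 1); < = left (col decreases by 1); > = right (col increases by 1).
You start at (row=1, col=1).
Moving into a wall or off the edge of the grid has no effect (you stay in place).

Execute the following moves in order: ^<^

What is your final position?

Answer: Final position: (row=0, col=0)

Derivation:
Start: (row=1, col=1)
  ^ (up): (row=1, col=1) -> (row=0, col=1)
  < (left): (row=0, col=1) -> (row=0, col=0)
  ^ (up): blocked, stay at (row=0, col=0)
Final: (row=0, col=0)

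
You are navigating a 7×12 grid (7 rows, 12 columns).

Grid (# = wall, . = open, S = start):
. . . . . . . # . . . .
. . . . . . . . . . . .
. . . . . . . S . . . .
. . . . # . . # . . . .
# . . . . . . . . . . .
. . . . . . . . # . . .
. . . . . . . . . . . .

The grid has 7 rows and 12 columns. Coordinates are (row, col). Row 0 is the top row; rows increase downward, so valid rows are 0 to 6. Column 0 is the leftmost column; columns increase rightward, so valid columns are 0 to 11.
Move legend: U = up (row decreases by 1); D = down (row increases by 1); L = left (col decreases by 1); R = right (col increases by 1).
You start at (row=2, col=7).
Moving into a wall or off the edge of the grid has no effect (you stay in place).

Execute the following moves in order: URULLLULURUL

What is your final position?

Start: (row=2, col=7)
  U (up): (row=2, col=7) -> (row=1, col=7)
  R (right): (row=1, col=7) -> (row=1, col=8)
  U (up): (row=1, col=8) -> (row=0, col=8)
  [×3]L (left): blocked, stay at (row=0, col=8)
  U (up): blocked, stay at (row=0, col=8)
  L (left): blocked, stay at (row=0, col=8)
  U (up): blocked, stay at (row=0, col=8)
  R (right): (row=0, col=8) -> (row=0, col=9)
  U (up): blocked, stay at (row=0, col=9)
  L (left): (row=0, col=9) -> (row=0, col=8)
Final: (row=0, col=8)

Answer: Final position: (row=0, col=8)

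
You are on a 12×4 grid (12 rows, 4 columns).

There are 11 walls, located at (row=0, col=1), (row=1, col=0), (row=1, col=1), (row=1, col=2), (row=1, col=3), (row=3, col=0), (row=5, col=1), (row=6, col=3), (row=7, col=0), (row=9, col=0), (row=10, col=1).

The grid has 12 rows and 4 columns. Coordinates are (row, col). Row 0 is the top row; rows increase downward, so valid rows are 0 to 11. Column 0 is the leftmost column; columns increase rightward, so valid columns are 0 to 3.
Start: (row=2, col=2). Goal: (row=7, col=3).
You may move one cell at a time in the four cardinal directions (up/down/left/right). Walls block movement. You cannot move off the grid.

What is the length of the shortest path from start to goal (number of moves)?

Answer: Shortest path length: 6

Derivation:
BFS from (row=2, col=2) until reaching (row=7, col=3):
  Distance 0: (row=2, col=2)
  Distance 1: (row=2, col=1), (row=2, col=3), (row=3, col=2)
  Distance 2: (row=2, col=0), (row=3, col=1), (row=3, col=3), (row=4, col=2)
  Distance 3: (row=4, col=1), (row=4, col=3), (row=5, col=2)
  Distance 4: (row=4, col=0), (row=5, col=3), (row=6, col=2)
  Distance 5: (row=5, col=0), (row=6, col=1), (row=7, col=2)
  Distance 6: (row=6, col=0), (row=7, col=1), (row=7, col=3), (row=8, col=2)  <- goal reached here
One shortest path (6 moves): (row=2, col=2) -> (row=3, col=2) -> (row=4, col=2) -> (row=5, col=2) -> (row=6, col=2) -> (row=7, col=2) -> (row=7, col=3)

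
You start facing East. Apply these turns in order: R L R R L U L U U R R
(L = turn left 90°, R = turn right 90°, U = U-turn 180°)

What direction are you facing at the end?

Start: East
  R (right (90° clockwise)) -> South
  L (left (90° counter-clockwise)) -> East
  R (right (90° clockwise)) -> South
  R (right (90° clockwise)) -> West
  L (left (90° counter-clockwise)) -> South
  U (U-turn (180°)) -> North
  L (left (90° counter-clockwise)) -> West
  U (U-turn (180°)) -> East
  U (U-turn (180°)) -> West
  R (right (90° clockwise)) -> North
  R (right (90° clockwise)) -> East
Final: East

Answer: Final heading: East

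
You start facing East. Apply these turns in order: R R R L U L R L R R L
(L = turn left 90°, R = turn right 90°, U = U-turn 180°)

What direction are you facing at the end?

Answer: Final heading: East

Derivation:
Start: East
  R (right (90° clockwise)) -> South
  R (right (90° clockwise)) -> West
  R (right (90° clockwise)) -> North
  L (left (90° counter-clockwise)) -> West
  U (U-turn (180°)) -> East
  L (left (90° counter-clockwise)) -> North
  R (right (90° clockwise)) -> East
  L (left (90° counter-clockwise)) -> North
  R (right (90° clockwise)) -> East
  R (right (90° clockwise)) -> South
  L (left (90° counter-clockwise)) -> East
Final: East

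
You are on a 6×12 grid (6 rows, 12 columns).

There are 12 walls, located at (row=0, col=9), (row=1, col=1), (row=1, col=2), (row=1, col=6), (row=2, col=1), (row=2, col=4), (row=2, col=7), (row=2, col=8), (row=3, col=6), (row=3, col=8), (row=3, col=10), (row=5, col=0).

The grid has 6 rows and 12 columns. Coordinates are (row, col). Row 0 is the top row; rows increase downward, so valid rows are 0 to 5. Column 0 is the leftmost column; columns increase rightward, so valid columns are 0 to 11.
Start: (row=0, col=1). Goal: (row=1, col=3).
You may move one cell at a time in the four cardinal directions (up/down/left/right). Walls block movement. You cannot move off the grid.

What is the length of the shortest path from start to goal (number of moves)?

Answer: Shortest path length: 3

Derivation:
BFS from (row=0, col=1) until reaching (row=1, col=3):
  Distance 0: (row=0, col=1)
  Distance 1: (row=0, col=0), (row=0, col=2)
  Distance 2: (row=0, col=3), (row=1, col=0)
  Distance 3: (row=0, col=4), (row=1, col=3), (row=2, col=0)  <- goal reached here
One shortest path (3 moves): (row=0, col=1) -> (row=0, col=2) -> (row=0, col=3) -> (row=1, col=3)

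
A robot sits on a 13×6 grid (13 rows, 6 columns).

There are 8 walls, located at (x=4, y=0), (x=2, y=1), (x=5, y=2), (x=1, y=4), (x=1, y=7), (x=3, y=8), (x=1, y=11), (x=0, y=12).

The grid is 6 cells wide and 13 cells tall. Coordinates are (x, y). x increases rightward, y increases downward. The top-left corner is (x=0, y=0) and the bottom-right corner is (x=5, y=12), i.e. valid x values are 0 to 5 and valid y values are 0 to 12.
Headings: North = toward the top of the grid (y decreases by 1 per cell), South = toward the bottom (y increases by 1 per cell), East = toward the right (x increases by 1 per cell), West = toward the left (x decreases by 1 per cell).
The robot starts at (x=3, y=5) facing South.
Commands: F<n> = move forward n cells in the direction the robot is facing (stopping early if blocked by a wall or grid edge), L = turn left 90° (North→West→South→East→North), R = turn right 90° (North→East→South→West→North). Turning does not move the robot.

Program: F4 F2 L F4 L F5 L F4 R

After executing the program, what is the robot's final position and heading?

Answer: Final position: (x=1, y=3), facing North

Derivation:
Start: (x=3, y=5), facing South
  F4: move forward 2/4 (blocked), now at (x=3, y=7)
  F2: move forward 0/2 (blocked), now at (x=3, y=7)
  L: turn left, now facing East
  F4: move forward 2/4 (blocked), now at (x=5, y=7)
  L: turn left, now facing North
  F5: move forward 4/5 (blocked), now at (x=5, y=3)
  L: turn left, now facing West
  F4: move forward 4, now at (x=1, y=3)
  R: turn right, now facing North
Final: (x=1, y=3), facing North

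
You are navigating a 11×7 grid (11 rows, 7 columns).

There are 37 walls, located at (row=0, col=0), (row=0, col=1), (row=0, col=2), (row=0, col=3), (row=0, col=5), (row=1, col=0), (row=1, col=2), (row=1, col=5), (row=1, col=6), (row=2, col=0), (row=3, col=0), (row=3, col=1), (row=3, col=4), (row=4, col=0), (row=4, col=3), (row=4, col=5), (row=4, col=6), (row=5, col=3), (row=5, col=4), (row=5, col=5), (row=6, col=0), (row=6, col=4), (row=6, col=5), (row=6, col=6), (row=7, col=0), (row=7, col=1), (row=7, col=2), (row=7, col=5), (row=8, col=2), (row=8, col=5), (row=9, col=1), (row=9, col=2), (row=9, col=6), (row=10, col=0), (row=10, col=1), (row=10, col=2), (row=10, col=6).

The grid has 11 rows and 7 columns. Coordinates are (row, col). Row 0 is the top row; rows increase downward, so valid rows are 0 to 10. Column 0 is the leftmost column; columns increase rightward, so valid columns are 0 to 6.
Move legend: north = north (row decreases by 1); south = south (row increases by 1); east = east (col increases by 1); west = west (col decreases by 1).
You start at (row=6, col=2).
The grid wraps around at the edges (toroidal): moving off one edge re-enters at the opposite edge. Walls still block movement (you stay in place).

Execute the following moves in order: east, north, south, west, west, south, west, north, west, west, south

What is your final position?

Start: (row=6, col=2)
  east (east): (row=6, col=2) -> (row=6, col=3)
  north (north): blocked, stay at (row=6, col=3)
  south (south): (row=6, col=3) -> (row=7, col=3)
  west (west): blocked, stay at (row=7, col=3)
  west (west): blocked, stay at (row=7, col=3)
  south (south): (row=7, col=3) -> (row=8, col=3)
  west (west): blocked, stay at (row=8, col=3)
  north (north): (row=8, col=3) -> (row=7, col=3)
  west (west): blocked, stay at (row=7, col=3)
  west (west): blocked, stay at (row=7, col=3)
  south (south): (row=7, col=3) -> (row=8, col=3)
Final: (row=8, col=3)

Answer: Final position: (row=8, col=3)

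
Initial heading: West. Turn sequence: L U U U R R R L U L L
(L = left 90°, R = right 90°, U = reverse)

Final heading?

Start: West
  L (left (90° counter-clockwise)) -> South
  U (U-turn (180°)) -> North
  U (U-turn (180°)) -> South
  U (U-turn (180°)) -> North
  R (right (90° clockwise)) -> East
  R (right (90° clockwise)) -> South
  R (right (90° clockwise)) -> West
  L (left (90° counter-clockwise)) -> South
  U (U-turn (180°)) -> North
  L (left (90° counter-clockwise)) -> West
  L (left (90° counter-clockwise)) -> South
Final: South

Answer: Final heading: South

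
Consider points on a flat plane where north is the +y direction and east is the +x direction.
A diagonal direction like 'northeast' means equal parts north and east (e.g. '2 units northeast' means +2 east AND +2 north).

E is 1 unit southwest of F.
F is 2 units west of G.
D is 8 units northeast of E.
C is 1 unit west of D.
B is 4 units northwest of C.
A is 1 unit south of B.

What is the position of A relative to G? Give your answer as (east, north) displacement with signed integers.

Place G at the origin (east=0, north=0).
  F is 2 units west of G: delta (east=-2, north=+0); F at (east=-2, north=0).
  E is 1 unit southwest of F: delta (east=-1, north=-1); E at (east=-3, north=-1).
  D is 8 units northeast of E: delta (east=+8, north=+8); D at (east=5, north=7).
  C is 1 unit west of D: delta (east=-1, north=+0); C at (east=4, north=7).
  B is 4 units northwest of C: delta (east=-4, north=+4); B at (east=0, north=11).
  A is 1 unit south of B: delta (east=+0, north=-1); A at (east=0, north=10).
Therefore A relative to G: (east=0, north=10).

Answer: A is at (east=0, north=10) relative to G.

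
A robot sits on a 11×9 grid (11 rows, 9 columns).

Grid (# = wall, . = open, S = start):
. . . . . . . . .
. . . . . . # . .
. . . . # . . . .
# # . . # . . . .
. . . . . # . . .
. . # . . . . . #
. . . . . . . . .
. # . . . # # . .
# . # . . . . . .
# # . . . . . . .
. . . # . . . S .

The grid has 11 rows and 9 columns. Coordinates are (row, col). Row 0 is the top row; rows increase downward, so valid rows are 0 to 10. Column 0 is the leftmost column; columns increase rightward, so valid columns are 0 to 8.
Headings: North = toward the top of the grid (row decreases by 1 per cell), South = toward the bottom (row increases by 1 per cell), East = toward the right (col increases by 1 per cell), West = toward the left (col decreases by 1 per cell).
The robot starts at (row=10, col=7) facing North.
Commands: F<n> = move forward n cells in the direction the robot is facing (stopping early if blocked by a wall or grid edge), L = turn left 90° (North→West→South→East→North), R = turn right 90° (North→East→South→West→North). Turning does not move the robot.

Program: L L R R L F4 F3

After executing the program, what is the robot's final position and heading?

Answer: Final position: (row=10, col=4), facing West

Derivation:
Start: (row=10, col=7), facing North
  L: turn left, now facing West
  L: turn left, now facing South
  R: turn right, now facing West
  R: turn right, now facing North
  L: turn left, now facing West
  F4: move forward 3/4 (blocked), now at (row=10, col=4)
  F3: move forward 0/3 (blocked), now at (row=10, col=4)
Final: (row=10, col=4), facing West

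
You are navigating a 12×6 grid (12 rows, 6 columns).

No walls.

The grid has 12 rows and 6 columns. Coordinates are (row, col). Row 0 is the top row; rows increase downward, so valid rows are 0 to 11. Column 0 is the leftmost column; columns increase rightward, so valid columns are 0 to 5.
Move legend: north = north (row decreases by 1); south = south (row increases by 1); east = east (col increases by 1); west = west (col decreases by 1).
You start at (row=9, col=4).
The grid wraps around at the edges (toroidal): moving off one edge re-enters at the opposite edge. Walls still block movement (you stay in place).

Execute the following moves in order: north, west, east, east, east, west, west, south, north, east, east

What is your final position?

Answer: Final position: (row=8, col=0)

Derivation:
Start: (row=9, col=4)
  north (north): (row=9, col=4) -> (row=8, col=4)
  west (west): (row=8, col=4) -> (row=8, col=3)
  east (east): (row=8, col=3) -> (row=8, col=4)
  east (east): (row=8, col=4) -> (row=8, col=5)
  east (east): (row=8, col=5) -> (row=8, col=0)
  west (west): (row=8, col=0) -> (row=8, col=5)
  west (west): (row=8, col=5) -> (row=8, col=4)
  south (south): (row=8, col=4) -> (row=9, col=4)
  north (north): (row=9, col=4) -> (row=8, col=4)
  east (east): (row=8, col=4) -> (row=8, col=5)
  east (east): (row=8, col=5) -> (row=8, col=0)
Final: (row=8, col=0)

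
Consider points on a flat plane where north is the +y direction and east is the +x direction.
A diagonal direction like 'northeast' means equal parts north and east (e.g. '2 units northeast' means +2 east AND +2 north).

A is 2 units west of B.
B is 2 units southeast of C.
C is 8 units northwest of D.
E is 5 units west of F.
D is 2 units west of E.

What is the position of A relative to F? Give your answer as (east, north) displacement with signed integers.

Place F at the origin (east=0, north=0).
  E is 5 units west of F: delta (east=-5, north=+0); E at (east=-5, north=0).
  D is 2 units west of E: delta (east=-2, north=+0); D at (east=-7, north=0).
  C is 8 units northwest of D: delta (east=-8, north=+8); C at (east=-15, north=8).
  B is 2 units southeast of C: delta (east=+2, north=-2); B at (east=-13, north=6).
  A is 2 units west of B: delta (east=-2, north=+0); A at (east=-15, north=6).
Therefore A relative to F: (east=-15, north=6).

Answer: A is at (east=-15, north=6) relative to F.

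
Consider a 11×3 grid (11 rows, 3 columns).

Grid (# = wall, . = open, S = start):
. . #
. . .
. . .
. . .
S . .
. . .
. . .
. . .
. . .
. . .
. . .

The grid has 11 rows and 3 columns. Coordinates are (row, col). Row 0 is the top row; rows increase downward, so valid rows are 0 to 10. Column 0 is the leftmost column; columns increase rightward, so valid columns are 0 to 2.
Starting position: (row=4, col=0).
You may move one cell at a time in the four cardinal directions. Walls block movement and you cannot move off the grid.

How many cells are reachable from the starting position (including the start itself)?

BFS flood-fill from (row=4, col=0):
  Distance 0: (row=4, col=0)
  Distance 1: (row=3, col=0), (row=4, col=1), (row=5, col=0)
  Distance 2: (row=2, col=0), (row=3, col=1), (row=4, col=2), (row=5, col=1), (row=6, col=0)
  Distance 3: (row=1, col=0), (row=2, col=1), (row=3, col=2), (row=5, col=2), (row=6, col=1), (row=7, col=0)
  Distance 4: (row=0, col=0), (row=1, col=1), (row=2, col=2), (row=6, col=2), (row=7, col=1), (row=8, col=0)
  Distance 5: (row=0, col=1), (row=1, col=2), (row=7, col=2), (row=8, col=1), (row=9, col=0)
  Distance 6: (row=8, col=2), (row=9, col=1), (row=10, col=0)
  Distance 7: (row=9, col=2), (row=10, col=1)
  Distance 8: (row=10, col=2)
Total reachable: 32 (grid has 32 open cells total)

Answer: Reachable cells: 32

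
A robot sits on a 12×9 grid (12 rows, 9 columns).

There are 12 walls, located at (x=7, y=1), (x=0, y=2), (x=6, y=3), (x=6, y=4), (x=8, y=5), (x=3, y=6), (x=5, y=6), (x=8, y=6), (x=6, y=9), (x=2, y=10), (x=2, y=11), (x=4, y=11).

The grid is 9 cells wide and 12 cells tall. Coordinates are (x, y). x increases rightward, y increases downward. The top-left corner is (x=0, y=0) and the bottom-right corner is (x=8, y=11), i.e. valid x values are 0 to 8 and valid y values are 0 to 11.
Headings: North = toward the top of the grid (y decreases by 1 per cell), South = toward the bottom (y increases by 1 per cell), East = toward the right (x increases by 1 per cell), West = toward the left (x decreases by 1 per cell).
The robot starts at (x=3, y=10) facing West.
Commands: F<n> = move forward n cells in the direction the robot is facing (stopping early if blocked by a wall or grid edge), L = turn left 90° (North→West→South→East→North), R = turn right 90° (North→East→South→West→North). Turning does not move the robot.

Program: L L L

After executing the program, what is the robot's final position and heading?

Start: (x=3, y=10), facing West
  L: turn left, now facing South
  L: turn left, now facing East
  L: turn left, now facing North
Final: (x=3, y=10), facing North

Answer: Final position: (x=3, y=10), facing North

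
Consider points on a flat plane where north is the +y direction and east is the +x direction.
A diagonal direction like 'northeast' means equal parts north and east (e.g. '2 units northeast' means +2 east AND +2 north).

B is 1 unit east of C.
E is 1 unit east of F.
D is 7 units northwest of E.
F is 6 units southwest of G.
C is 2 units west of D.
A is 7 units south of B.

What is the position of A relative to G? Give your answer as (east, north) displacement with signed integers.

Answer: A is at (east=-13, north=-6) relative to G.

Derivation:
Place G at the origin (east=0, north=0).
  F is 6 units southwest of G: delta (east=-6, north=-6); F at (east=-6, north=-6).
  E is 1 unit east of F: delta (east=+1, north=+0); E at (east=-5, north=-6).
  D is 7 units northwest of E: delta (east=-7, north=+7); D at (east=-12, north=1).
  C is 2 units west of D: delta (east=-2, north=+0); C at (east=-14, north=1).
  B is 1 unit east of C: delta (east=+1, north=+0); B at (east=-13, north=1).
  A is 7 units south of B: delta (east=+0, north=-7); A at (east=-13, north=-6).
Therefore A relative to G: (east=-13, north=-6).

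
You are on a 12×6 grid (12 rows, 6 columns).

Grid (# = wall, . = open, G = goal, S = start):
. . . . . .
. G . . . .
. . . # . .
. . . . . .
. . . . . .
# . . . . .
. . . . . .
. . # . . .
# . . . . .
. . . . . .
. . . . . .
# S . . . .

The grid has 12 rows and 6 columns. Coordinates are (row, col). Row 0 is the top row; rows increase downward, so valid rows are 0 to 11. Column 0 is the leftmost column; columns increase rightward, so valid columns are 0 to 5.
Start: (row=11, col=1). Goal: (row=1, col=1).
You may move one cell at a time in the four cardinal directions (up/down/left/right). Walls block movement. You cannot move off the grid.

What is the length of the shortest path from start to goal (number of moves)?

Answer: Shortest path length: 10

Derivation:
BFS from (row=11, col=1) until reaching (row=1, col=1):
  Distance 0: (row=11, col=1)
  Distance 1: (row=10, col=1), (row=11, col=2)
  Distance 2: (row=9, col=1), (row=10, col=0), (row=10, col=2), (row=11, col=3)
  Distance 3: (row=8, col=1), (row=9, col=0), (row=9, col=2), (row=10, col=3), (row=11, col=4)
  Distance 4: (row=7, col=1), (row=8, col=2), (row=9, col=3), (row=10, col=4), (row=11, col=5)
  Distance 5: (row=6, col=1), (row=7, col=0), (row=8, col=3), (row=9, col=4), (row=10, col=5)
  Distance 6: (row=5, col=1), (row=6, col=0), (row=6, col=2), (row=7, col=3), (row=8, col=4), (row=9, col=5)
  Distance 7: (row=4, col=1), (row=5, col=2), (row=6, col=3), (row=7, col=4), (row=8, col=5)
  Distance 8: (row=3, col=1), (row=4, col=0), (row=4, col=2), (row=5, col=3), (row=6, col=4), (row=7, col=5)
  Distance 9: (row=2, col=1), (row=3, col=0), (row=3, col=2), (row=4, col=3), (row=5, col=4), (row=6, col=5)
  Distance 10: (row=1, col=1), (row=2, col=0), (row=2, col=2), (row=3, col=3), (row=4, col=4), (row=5, col=5)  <- goal reached here
One shortest path (10 moves): (row=11, col=1) -> (row=10, col=1) -> (row=9, col=1) -> (row=8, col=1) -> (row=7, col=1) -> (row=6, col=1) -> (row=5, col=1) -> (row=4, col=1) -> (row=3, col=1) -> (row=2, col=1) -> (row=1, col=1)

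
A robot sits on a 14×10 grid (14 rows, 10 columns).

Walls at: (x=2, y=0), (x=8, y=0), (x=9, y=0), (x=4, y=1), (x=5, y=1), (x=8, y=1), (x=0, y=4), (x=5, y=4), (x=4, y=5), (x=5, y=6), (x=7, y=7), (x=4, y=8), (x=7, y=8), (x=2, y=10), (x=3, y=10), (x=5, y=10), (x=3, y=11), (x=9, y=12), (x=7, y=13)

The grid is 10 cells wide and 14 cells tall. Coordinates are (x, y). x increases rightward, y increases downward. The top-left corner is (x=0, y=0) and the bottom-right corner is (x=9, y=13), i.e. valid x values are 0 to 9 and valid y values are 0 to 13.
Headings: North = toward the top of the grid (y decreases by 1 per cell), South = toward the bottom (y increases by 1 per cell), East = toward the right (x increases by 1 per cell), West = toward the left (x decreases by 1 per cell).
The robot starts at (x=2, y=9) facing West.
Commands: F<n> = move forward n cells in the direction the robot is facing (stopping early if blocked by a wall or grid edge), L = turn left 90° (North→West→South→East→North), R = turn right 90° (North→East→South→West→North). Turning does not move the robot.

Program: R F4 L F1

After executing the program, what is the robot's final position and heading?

Start: (x=2, y=9), facing West
  R: turn right, now facing North
  F4: move forward 4, now at (x=2, y=5)
  L: turn left, now facing West
  F1: move forward 1, now at (x=1, y=5)
Final: (x=1, y=5), facing West

Answer: Final position: (x=1, y=5), facing West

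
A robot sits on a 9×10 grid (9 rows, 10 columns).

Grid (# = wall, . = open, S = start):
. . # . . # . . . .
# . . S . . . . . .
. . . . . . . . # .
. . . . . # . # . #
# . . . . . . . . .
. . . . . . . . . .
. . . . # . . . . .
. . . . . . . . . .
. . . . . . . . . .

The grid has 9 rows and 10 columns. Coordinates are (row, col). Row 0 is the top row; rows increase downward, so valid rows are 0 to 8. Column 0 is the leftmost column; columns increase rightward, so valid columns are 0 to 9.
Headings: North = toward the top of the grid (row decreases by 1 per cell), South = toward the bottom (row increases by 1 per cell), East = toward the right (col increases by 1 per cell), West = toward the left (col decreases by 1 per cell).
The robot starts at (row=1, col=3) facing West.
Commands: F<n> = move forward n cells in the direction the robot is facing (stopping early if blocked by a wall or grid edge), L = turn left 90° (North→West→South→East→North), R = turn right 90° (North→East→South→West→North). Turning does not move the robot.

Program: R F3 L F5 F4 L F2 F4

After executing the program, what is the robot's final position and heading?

Start: (row=1, col=3), facing West
  R: turn right, now facing North
  F3: move forward 1/3 (blocked), now at (row=0, col=3)
  L: turn left, now facing West
  F5: move forward 0/5 (blocked), now at (row=0, col=3)
  F4: move forward 0/4 (blocked), now at (row=0, col=3)
  L: turn left, now facing South
  F2: move forward 2, now at (row=2, col=3)
  F4: move forward 4, now at (row=6, col=3)
Final: (row=6, col=3), facing South

Answer: Final position: (row=6, col=3), facing South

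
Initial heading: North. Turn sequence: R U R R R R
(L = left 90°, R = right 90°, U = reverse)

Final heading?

Start: North
  R (right (90° clockwise)) -> East
  U (U-turn (180°)) -> West
  R (right (90° clockwise)) -> North
  R (right (90° clockwise)) -> East
  R (right (90° clockwise)) -> South
  R (right (90° clockwise)) -> West
Final: West

Answer: Final heading: West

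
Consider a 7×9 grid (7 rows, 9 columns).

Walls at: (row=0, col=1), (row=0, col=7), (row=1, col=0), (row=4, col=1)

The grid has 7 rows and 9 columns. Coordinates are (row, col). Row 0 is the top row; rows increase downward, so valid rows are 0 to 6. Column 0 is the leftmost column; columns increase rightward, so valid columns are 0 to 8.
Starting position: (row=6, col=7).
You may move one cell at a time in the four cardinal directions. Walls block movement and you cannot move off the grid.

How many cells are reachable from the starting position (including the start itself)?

Answer: Reachable cells: 58

Derivation:
BFS flood-fill from (row=6, col=7):
  Distance 0: (row=6, col=7)
  Distance 1: (row=5, col=7), (row=6, col=6), (row=6, col=8)
  Distance 2: (row=4, col=7), (row=5, col=6), (row=5, col=8), (row=6, col=5)
  Distance 3: (row=3, col=7), (row=4, col=6), (row=4, col=8), (row=5, col=5), (row=6, col=4)
  Distance 4: (row=2, col=7), (row=3, col=6), (row=3, col=8), (row=4, col=5), (row=5, col=4), (row=6, col=3)
  Distance 5: (row=1, col=7), (row=2, col=6), (row=2, col=8), (row=3, col=5), (row=4, col=4), (row=5, col=3), (row=6, col=2)
  Distance 6: (row=1, col=6), (row=1, col=8), (row=2, col=5), (row=3, col=4), (row=4, col=3), (row=5, col=2), (row=6, col=1)
  Distance 7: (row=0, col=6), (row=0, col=8), (row=1, col=5), (row=2, col=4), (row=3, col=3), (row=4, col=2), (row=5, col=1), (row=6, col=0)
  Distance 8: (row=0, col=5), (row=1, col=4), (row=2, col=3), (row=3, col=2), (row=5, col=0)
  Distance 9: (row=0, col=4), (row=1, col=3), (row=2, col=2), (row=3, col=1), (row=4, col=0)
  Distance 10: (row=0, col=3), (row=1, col=2), (row=2, col=1), (row=3, col=0)
  Distance 11: (row=0, col=2), (row=1, col=1), (row=2, col=0)
Total reachable: 58 (grid has 59 open cells total)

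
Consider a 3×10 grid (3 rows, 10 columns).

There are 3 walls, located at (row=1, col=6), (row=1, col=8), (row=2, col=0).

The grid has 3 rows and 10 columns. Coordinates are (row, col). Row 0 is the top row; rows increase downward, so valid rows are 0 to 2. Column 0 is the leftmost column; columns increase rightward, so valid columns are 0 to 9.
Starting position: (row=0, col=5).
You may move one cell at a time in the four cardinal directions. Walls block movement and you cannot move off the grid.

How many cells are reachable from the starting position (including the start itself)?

Answer: Reachable cells: 27

Derivation:
BFS flood-fill from (row=0, col=5):
  Distance 0: (row=0, col=5)
  Distance 1: (row=0, col=4), (row=0, col=6), (row=1, col=5)
  Distance 2: (row=0, col=3), (row=0, col=7), (row=1, col=4), (row=2, col=5)
  Distance 3: (row=0, col=2), (row=0, col=8), (row=1, col=3), (row=1, col=7), (row=2, col=4), (row=2, col=6)
  Distance 4: (row=0, col=1), (row=0, col=9), (row=1, col=2), (row=2, col=3), (row=2, col=7)
  Distance 5: (row=0, col=0), (row=1, col=1), (row=1, col=9), (row=2, col=2), (row=2, col=8)
  Distance 6: (row=1, col=0), (row=2, col=1), (row=2, col=9)
Total reachable: 27 (grid has 27 open cells total)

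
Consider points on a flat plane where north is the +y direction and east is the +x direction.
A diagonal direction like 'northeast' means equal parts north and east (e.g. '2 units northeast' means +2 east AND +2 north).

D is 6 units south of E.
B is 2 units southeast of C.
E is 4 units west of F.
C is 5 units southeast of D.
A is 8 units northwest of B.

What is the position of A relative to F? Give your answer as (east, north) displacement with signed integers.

Place F at the origin (east=0, north=0).
  E is 4 units west of F: delta (east=-4, north=+0); E at (east=-4, north=0).
  D is 6 units south of E: delta (east=+0, north=-6); D at (east=-4, north=-6).
  C is 5 units southeast of D: delta (east=+5, north=-5); C at (east=1, north=-11).
  B is 2 units southeast of C: delta (east=+2, north=-2); B at (east=3, north=-13).
  A is 8 units northwest of B: delta (east=-8, north=+8); A at (east=-5, north=-5).
Therefore A relative to F: (east=-5, north=-5).

Answer: A is at (east=-5, north=-5) relative to F.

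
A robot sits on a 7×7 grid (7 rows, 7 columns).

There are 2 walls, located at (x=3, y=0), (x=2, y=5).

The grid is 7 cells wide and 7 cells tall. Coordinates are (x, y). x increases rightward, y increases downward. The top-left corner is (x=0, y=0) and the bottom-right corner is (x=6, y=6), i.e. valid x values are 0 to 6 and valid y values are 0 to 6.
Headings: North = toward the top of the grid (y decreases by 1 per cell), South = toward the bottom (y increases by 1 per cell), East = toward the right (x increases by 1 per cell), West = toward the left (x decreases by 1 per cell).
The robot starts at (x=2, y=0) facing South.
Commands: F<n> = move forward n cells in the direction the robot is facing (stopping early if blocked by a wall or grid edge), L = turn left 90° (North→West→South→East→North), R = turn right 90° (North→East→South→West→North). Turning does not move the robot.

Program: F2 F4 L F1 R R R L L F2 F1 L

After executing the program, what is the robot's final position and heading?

Answer: Final position: (x=3, y=6), facing East

Derivation:
Start: (x=2, y=0), facing South
  F2: move forward 2, now at (x=2, y=2)
  F4: move forward 2/4 (blocked), now at (x=2, y=4)
  L: turn left, now facing East
  F1: move forward 1, now at (x=3, y=4)
  R: turn right, now facing South
  R: turn right, now facing West
  R: turn right, now facing North
  L: turn left, now facing West
  L: turn left, now facing South
  F2: move forward 2, now at (x=3, y=6)
  F1: move forward 0/1 (blocked), now at (x=3, y=6)
  L: turn left, now facing East
Final: (x=3, y=6), facing East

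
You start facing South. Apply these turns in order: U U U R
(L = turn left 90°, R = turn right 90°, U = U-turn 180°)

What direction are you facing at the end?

Start: South
  U (U-turn (180°)) -> North
  U (U-turn (180°)) -> South
  U (U-turn (180°)) -> North
  R (right (90° clockwise)) -> East
Final: East

Answer: Final heading: East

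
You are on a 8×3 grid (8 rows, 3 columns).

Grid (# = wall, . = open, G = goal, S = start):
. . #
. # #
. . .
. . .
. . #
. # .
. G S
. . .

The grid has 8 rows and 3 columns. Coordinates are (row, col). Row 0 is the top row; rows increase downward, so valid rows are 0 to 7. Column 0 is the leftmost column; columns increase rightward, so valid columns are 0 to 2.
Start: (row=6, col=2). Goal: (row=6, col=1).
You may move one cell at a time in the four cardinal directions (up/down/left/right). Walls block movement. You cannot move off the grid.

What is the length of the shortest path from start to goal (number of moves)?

Answer: Shortest path length: 1

Derivation:
BFS from (row=6, col=2) until reaching (row=6, col=1):
  Distance 0: (row=6, col=2)
  Distance 1: (row=5, col=2), (row=6, col=1), (row=7, col=2)  <- goal reached here
One shortest path (1 moves): (row=6, col=2) -> (row=6, col=1)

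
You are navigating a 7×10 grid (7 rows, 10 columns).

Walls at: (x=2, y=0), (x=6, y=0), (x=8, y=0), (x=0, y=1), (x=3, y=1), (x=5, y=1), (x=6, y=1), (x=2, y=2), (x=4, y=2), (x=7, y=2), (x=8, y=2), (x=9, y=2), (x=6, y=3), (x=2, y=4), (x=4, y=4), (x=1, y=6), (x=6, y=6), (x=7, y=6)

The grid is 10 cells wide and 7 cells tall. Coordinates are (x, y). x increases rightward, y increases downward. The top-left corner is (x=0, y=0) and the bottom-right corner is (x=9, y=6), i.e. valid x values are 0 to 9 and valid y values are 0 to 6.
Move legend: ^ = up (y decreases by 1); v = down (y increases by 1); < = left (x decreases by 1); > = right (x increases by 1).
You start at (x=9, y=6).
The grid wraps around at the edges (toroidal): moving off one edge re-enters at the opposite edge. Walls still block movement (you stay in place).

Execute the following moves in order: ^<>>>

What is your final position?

Start: (x=9, y=6)
  ^ (up): (x=9, y=6) -> (x=9, y=5)
  < (left): (x=9, y=5) -> (x=8, y=5)
  > (right): (x=8, y=5) -> (x=9, y=5)
  > (right): (x=9, y=5) -> (x=0, y=5)
  > (right): (x=0, y=5) -> (x=1, y=5)
Final: (x=1, y=5)

Answer: Final position: (x=1, y=5)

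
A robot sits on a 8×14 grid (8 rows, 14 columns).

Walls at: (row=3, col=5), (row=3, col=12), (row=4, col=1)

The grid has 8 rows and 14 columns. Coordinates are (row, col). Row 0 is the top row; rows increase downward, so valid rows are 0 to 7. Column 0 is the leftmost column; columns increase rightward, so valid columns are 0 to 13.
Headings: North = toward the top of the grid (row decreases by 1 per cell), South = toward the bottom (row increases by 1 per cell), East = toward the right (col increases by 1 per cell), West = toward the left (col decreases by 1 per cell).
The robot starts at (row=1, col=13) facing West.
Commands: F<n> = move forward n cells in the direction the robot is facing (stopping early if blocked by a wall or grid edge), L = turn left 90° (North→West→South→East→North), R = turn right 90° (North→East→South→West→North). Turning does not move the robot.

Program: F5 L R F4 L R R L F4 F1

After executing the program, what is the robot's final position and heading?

Start: (row=1, col=13), facing West
  F5: move forward 5, now at (row=1, col=8)
  L: turn left, now facing South
  R: turn right, now facing West
  F4: move forward 4, now at (row=1, col=4)
  L: turn left, now facing South
  R: turn right, now facing West
  R: turn right, now facing North
  L: turn left, now facing West
  F4: move forward 4, now at (row=1, col=0)
  F1: move forward 0/1 (blocked), now at (row=1, col=0)
Final: (row=1, col=0), facing West

Answer: Final position: (row=1, col=0), facing West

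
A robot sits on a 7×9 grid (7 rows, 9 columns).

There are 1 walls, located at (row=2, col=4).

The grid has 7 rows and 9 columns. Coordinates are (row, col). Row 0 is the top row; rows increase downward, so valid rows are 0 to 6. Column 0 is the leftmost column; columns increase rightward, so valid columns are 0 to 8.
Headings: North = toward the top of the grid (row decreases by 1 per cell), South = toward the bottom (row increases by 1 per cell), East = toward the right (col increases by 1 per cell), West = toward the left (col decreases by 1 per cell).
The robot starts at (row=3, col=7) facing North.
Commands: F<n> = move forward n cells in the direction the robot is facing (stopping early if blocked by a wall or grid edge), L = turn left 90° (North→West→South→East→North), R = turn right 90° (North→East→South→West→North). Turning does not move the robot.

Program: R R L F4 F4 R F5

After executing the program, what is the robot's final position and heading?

Start: (row=3, col=7), facing North
  R: turn right, now facing East
  R: turn right, now facing South
  L: turn left, now facing East
  F4: move forward 1/4 (blocked), now at (row=3, col=8)
  F4: move forward 0/4 (blocked), now at (row=3, col=8)
  R: turn right, now facing South
  F5: move forward 3/5 (blocked), now at (row=6, col=8)
Final: (row=6, col=8), facing South

Answer: Final position: (row=6, col=8), facing South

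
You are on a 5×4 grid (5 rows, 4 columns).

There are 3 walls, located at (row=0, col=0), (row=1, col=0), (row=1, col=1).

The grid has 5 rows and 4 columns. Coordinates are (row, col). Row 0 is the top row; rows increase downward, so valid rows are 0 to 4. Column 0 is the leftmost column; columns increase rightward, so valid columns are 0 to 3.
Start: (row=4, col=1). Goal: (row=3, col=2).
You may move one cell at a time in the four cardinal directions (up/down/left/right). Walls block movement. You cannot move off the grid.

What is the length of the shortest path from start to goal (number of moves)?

Answer: Shortest path length: 2

Derivation:
BFS from (row=4, col=1) until reaching (row=3, col=2):
  Distance 0: (row=4, col=1)
  Distance 1: (row=3, col=1), (row=4, col=0), (row=4, col=2)
  Distance 2: (row=2, col=1), (row=3, col=0), (row=3, col=2), (row=4, col=3)  <- goal reached here
One shortest path (2 moves): (row=4, col=1) -> (row=4, col=2) -> (row=3, col=2)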